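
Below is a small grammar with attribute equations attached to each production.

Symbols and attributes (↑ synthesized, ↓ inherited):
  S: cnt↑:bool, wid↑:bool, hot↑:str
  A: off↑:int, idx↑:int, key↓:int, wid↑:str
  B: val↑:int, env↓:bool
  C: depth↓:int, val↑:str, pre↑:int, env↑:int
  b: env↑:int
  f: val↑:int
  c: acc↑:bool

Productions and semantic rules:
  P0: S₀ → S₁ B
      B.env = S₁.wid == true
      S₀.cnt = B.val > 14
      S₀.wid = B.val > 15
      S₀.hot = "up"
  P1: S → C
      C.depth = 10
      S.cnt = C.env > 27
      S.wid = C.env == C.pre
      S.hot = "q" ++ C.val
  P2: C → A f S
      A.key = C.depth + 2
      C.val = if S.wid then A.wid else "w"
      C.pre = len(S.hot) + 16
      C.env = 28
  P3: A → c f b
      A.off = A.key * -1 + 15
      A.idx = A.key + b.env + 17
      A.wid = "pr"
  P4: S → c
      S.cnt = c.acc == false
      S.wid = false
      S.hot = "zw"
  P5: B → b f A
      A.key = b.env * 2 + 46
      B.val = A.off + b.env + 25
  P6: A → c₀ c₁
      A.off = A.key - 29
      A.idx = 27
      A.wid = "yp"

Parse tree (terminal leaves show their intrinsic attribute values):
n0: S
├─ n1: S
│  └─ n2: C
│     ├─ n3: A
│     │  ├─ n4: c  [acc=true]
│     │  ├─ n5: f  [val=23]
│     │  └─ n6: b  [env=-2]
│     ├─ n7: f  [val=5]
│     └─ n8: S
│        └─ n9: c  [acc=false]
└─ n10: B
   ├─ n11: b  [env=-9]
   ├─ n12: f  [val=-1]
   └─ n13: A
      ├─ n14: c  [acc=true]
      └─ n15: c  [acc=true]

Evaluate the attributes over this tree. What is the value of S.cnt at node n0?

1. n2.depth = 10  [10]
2. n3.key = 12  [C.depth + 2]
3. n4.acc = true  [terminal]
4. n5.val = 23  [terminal]
5. n6.env = -2  [terminal]
6. n3.off = 3  [A.key * -1 + 15]
7. n3.idx = 27  [A.key + b.env + 17]
8. n3.wid = "pr"  ["pr"]
9. n7.val = 5  [terminal]
10. n9.acc = false  [terminal]
11. n8.cnt = true  [c.acc == false]
12. n8.wid = false  [false]
13. n8.hot = "zw"  ["zw"]
14. n2.val = "w"  [if S.wid then A.wid else "w"]
15. n2.pre = 18  [len(S.hot) + 16]
16. n2.env = 28  [28]
17. n1.cnt = true  [C.env > 27]
18. n1.wid = false  [C.env == C.pre]
19. n1.hot = "qw"  ["q" ++ C.val]
20. n10.env = false  [S₁.wid == true]
21. n11.env = -9  [terminal]
22. n12.val = -1  [terminal]
23. n13.key = 28  [b.env * 2 + 46]
24. n14.acc = true  [terminal]
25. n15.acc = true  [terminal]
26. n13.off = -1  [A.key - 29]
27. n13.idx = 27  [27]
28. n13.wid = "yp"  ["yp"]
29. n10.val = 15  [A.off + b.env + 25]
30. n0.cnt = true  [B.val > 14]
31. n0.wid = false  [B.val > 15]
32. n0.hot = "up"  ["up"]

true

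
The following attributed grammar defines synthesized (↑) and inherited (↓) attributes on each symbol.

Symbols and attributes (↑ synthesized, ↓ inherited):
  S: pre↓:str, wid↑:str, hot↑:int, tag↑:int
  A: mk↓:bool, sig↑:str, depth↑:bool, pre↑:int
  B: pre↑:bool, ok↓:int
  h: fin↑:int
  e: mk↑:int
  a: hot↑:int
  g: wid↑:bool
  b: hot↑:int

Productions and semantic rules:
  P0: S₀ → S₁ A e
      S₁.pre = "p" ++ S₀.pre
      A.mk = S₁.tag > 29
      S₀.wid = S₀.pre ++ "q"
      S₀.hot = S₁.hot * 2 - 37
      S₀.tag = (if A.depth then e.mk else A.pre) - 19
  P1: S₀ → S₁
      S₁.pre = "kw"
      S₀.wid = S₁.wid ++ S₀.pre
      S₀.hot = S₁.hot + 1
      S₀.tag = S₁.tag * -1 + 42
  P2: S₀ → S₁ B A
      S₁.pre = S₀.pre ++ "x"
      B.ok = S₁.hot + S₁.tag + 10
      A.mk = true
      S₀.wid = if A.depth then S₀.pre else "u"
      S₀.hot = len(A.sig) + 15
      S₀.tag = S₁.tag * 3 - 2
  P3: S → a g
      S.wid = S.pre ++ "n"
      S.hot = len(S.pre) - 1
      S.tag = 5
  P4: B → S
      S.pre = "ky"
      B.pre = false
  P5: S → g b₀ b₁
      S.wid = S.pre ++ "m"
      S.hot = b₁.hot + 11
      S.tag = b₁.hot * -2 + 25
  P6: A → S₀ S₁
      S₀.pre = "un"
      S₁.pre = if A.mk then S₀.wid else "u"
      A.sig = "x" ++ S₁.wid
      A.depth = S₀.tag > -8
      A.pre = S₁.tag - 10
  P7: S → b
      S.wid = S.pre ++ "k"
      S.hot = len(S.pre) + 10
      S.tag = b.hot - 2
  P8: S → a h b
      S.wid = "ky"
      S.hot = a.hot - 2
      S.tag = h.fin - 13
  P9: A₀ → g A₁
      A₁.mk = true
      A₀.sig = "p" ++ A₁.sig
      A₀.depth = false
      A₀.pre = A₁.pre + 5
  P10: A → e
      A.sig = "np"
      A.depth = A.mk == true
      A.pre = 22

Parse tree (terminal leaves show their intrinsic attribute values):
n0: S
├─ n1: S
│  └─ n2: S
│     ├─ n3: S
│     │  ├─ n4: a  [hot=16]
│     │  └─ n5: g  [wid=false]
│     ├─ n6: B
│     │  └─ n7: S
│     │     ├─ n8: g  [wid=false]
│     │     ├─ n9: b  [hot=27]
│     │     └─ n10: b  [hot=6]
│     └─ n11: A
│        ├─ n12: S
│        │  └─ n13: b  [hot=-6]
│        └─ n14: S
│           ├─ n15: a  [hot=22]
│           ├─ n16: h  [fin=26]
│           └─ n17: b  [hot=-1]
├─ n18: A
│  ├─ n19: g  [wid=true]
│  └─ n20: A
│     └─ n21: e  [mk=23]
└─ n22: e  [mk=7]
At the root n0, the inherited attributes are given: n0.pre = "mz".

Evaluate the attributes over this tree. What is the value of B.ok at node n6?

1. n0.pre = "mz"  [given at root]
2. n1.pre = "pmz"  ["p" ++ S₀.pre]
3. n2.pre = "kw"  ["kw"]
4. n3.pre = "kwx"  [S₀.pre ++ "x"]
5. n4.hot = 16  [terminal]
6. n5.wid = false  [terminal]
7. n3.wid = "kwxn"  [S.pre ++ "n"]
8. n3.hot = 2  [len(S.pre) - 1]
9. n3.tag = 5  [5]
10. n6.ok = 17  [S₁.hot + S₁.tag + 10]
11. n7.pre = "ky"  ["ky"]
12. n8.wid = false  [terminal]
13. n9.hot = 27  [terminal]
14. n10.hot = 6  [terminal]
15. n7.wid = "kym"  [S.pre ++ "m"]
16. n7.hot = 17  [b₁.hot + 11]
17. n7.tag = 13  [b₁.hot * -2 + 25]
18. n6.pre = false  [false]
19. n11.mk = true  [true]
20. n12.pre = "un"  ["un"]
21. n13.hot = -6  [terminal]
22. n12.wid = "unk"  [S.pre ++ "k"]
23. n12.hot = 12  [len(S.pre) + 10]
24. n12.tag = -8  [b.hot - 2]
25. n14.pre = "unk"  [if A.mk then S₀.wid else "u"]
26. n15.hot = 22  [terminal]
27. n16.fin = 26  [terminal]
28. n17.hot = -1  [terminal]
29. n14.wid = "ky"  ["ky"]
30. n14.hot = 20  [a.hot - 2]
31. n14.tag = 13  [h.fin - 13]
32. n11.sig = "xky"  ["x" ++ S₁.wid]
33. n11.depth = false  [S₀.tag > -8]
34. n11.pre = 3  [S₁.tag - 10]
35. n2.wid = "u"  [if A.depth then S₀.pre else "u"]
36. n2.hot = 18  [len(A.sig) + 15]
37. n2.tag = 13  [S₁.tag * 3 - 2]
38. n1.wid = "upmz"  [S₁.wid ++ S₀.pre]
39. n1.hot = 19  [S₁.hot + 1]
40. n1.tag = 29  [S₁.tag * -1 + 42]
41. n18.mk = false  [S₁.tag > 29]
42. n19.wid = true  [terminal]
43. n20.mk = true  [true]
44. n21.mk = 23  [terminal]
45. n20.sig = "np"  ["np"]
46. n20.depth = true  [A.mk == true]
47. n20.pre = 22  [22]
48. n18.sig = "pnp"  ["p" ++ A₁.sig]
49. n18.depth = false  [false]
50. n18.pre = 27  [A₁.pre + 5]
51. n22.mk = 7  [terminal]
52. n0.wid = "mzq"  [S₀.pre ++ "q"]
53. n0.hot = 1  [S₁.hot * 2 - 37]
54. n0.tag = 8  [(if A.depth then e.mk else A.pre) - 19]

17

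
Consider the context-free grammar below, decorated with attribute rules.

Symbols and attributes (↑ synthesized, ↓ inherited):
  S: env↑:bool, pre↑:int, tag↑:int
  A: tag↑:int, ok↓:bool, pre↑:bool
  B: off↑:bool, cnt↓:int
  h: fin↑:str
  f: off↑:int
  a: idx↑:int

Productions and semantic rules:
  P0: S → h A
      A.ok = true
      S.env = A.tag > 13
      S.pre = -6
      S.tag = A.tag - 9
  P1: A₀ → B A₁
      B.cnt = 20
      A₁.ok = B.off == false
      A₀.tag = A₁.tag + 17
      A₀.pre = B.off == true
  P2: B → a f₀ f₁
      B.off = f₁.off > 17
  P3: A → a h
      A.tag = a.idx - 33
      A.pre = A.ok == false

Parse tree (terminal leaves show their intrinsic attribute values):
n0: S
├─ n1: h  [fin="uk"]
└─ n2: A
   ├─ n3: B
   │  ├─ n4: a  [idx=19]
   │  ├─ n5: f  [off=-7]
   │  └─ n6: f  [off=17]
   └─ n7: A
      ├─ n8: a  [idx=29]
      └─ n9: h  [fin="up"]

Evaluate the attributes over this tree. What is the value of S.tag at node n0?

4

1. n1.fin = "uk"  [terminal]
2. n2.ok = true  [true]
3. n3.cnt = 20  [20]
4. n4.idx = 19  [terminal]
5. n5.off = -7  [terminal]
6. n6.off = 17  [terminal]
7. n3.off = false  [f₁.off > 17]
8. n7.ok = true  [B.off == false]
9. n8.idx = 29  [terminal]
10. n9.fin = "up"  [terminal]
11. n7.tag = -4  [a.idx - 33]
12. n7.pre = false  [A.ok == false]
13. n2.tag = 13  [A₁.tag + 17]
14. n2.pre = false  [B.off == true]
15. n0.env = false  [A.tag > 13]
16. n0.pre = -6  [-6]
17. n0.tag = 4  [A.tag - 9]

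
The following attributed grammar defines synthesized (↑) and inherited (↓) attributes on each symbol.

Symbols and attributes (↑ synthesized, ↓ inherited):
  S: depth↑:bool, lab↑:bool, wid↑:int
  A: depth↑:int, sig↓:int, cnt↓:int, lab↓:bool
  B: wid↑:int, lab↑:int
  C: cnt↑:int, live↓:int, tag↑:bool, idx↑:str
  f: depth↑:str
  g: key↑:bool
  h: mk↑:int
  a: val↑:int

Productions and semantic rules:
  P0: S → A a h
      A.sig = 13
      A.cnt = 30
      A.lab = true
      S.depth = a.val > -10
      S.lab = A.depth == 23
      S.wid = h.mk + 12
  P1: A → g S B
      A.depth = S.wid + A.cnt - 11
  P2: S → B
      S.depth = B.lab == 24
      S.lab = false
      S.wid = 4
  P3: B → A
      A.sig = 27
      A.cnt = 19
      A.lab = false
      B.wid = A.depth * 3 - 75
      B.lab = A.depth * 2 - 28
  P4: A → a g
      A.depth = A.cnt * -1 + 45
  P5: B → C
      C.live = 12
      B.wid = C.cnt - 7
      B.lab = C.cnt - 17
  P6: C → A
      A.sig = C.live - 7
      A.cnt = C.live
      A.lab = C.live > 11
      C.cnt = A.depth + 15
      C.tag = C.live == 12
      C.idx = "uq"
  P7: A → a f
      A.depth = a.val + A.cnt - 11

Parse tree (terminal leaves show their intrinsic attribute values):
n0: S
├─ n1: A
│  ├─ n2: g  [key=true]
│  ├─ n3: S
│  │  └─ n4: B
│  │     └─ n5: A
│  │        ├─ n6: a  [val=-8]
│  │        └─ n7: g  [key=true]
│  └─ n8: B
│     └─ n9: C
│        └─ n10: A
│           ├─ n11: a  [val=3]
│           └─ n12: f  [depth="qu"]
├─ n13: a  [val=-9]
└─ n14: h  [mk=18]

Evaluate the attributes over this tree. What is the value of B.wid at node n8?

1. n1.sig = 13  [13]
2. n1.cnt = 30  [30]
3. n1.lab = true  [true]
4. n2.key = true  [terminal]
5. n5.sig = 27  [27]
6. n5.cnt = 19  [19]
7. n5.lab = false  [false]
8. n6.val = -8  [terminal]
9. n7.key = true  [terminal]
10. n5.depth = 26  [A.cnt * -1 + 45]
11. n4.wid = 3  [A.depth * 3 - 75]
12. n4.lab = 24  [A.depth * 2 - 28]
13. n3.depth = true  [B.lab == 24]
14. n3.lab = false  [false]
15. n3.wid = 4  [4]
16. n9.live = 12  [12]
17. n10.sig = 5  [C.live - 7]
18. n10.cnt = 12  [C.live]
19. n10.lab = true  [C.live > 11]
20. n11.val = 3  [terminal]
21. n12.depth = "qu"  [terminal]
22. n10.depth = 4  [a.val + A.cnt - 11]
23. n9.cnt = 19  [A.depth + 15]
24. n9.tag = true  [C.live == 12]
25. n9.idx = "uq"  ["uq"]
26. n8.wid = 12  [C.cnt - 7]
27. n8.lab = 2  [C.cnt - 17]
28. n1.depth = 23  [S.wid + A.cnt - 11]
29. n13.val = -9  [terminal]
30. n14.mk = 18  [terminal]
31. n0.depth = true  [a.val > -10]
32. n0.lab = true  [A.depth == 23]
33. n0.wid = 30  [h.mk + 12]

12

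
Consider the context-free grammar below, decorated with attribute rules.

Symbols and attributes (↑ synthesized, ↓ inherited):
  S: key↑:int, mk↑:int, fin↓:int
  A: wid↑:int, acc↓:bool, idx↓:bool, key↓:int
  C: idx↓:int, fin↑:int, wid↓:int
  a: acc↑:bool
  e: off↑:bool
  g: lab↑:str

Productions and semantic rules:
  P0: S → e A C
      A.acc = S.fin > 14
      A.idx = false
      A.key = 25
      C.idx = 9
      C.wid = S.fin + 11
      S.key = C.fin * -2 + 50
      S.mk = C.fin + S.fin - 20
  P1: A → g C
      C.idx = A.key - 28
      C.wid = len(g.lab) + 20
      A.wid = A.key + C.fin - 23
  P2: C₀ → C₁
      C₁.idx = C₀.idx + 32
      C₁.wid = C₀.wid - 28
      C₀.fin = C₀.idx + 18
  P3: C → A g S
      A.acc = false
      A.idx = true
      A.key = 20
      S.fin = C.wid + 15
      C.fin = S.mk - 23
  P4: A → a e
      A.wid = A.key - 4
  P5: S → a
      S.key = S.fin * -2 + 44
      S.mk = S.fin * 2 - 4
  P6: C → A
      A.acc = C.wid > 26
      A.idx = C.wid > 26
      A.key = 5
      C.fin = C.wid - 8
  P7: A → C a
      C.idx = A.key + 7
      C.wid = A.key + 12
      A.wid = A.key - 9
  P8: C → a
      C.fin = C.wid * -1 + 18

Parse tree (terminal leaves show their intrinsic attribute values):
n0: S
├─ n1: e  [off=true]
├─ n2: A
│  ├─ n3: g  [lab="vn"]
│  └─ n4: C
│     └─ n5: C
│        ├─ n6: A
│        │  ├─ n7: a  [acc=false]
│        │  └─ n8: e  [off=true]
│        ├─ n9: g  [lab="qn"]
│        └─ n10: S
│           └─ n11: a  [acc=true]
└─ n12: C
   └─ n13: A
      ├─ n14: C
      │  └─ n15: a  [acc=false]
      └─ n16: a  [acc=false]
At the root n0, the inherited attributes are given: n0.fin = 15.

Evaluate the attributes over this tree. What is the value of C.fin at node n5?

1. n0.fin = 15  [given at root]
2. n1.off = true  [terminal]
3. n2.acc = true  [S.fin > 14]
4. n2.idx = false  [false]
5. n2.key = 25  [25]
6. n3.lab = "vn"  [terminal]
7. n4.idx = -3  [A.key - 28]
8. n4.wid = 22  [len(g.lab) + 20]
9. n5.idx = 29  [C₀.idx + 32]
10. n5.wid = -6  [C₀.wid - 28]
11. n6.acc = false  [false]
12. n6.idx = true  [true]
13. n6.key = 20  [20]
14. n7.acc = false  [terminal]
15. n8.off = true  [terminal]
16. n6.wid = 16  [A.key - 4]
17. n9.lab = "qn"  [terminal]
18. n10.fin = 9  [C.wid + 15]
19. n11.acc = true  [terminal]
20. n10.key = 26  [S.fin * -2 + 44]
21. n10.mk = 14  [S.fin * 2 - 4]
22. n5.fin = -9  [S.mk - 23]
23. n4.fin = 15  [C₀.idx + 18]
24. n2.wid = 17  [A.key + C.fin - 23]
25. n12.idx = 9  [9]
26. n12.wid = 26  [S.fin + 11]
27. n13.acc = false  [C.wid > 26]
28. n13.idx = false  [C.wid > 26]
29. n13.key = 5  [5]
30. n14.idx = 12  [A.key + 7]
31. n14.wid = 17  [A.key + 12]
32. n15.acc = false  [terminal]
33. n14.fin = 1  [C.wid * -1 + 18]
34. n16.acc = false  [terminal]
35. n13.wid = -4  [A.key - 9]
36. n12.fin = 18  [C.wid - 8]
37. n0.key = 14  [C.fin * -2 + 50]
38. n0.mk = 13  [C.fin + S.fin - 20]

-9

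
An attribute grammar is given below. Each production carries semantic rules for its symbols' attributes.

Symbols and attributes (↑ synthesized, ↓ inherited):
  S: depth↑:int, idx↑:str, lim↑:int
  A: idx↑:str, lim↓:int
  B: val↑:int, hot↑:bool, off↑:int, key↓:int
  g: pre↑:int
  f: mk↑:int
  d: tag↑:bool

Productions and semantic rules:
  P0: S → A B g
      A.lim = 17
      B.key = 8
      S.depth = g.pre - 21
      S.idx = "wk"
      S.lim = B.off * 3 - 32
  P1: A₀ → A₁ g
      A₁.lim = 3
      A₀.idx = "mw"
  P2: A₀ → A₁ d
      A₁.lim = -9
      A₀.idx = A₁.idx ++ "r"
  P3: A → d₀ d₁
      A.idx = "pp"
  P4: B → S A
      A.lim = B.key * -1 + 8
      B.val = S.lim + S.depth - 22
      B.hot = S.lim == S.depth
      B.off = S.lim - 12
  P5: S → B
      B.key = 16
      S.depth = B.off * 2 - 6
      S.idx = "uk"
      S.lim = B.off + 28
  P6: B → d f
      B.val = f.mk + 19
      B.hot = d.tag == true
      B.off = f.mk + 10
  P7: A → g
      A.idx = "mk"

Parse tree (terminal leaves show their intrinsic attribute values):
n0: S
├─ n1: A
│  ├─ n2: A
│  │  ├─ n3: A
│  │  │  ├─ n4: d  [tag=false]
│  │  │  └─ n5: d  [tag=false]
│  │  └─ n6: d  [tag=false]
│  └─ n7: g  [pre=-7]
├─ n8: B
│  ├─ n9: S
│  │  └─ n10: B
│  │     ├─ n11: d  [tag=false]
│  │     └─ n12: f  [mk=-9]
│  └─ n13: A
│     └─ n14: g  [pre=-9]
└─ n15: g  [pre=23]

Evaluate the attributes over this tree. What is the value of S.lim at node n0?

1. n1.lim = 17  [17]
2. n2.lim = 3  [3]
3. n3.lim = -9  [-9]
4. n4.tag = false  [terminal]
5. n5.tag = false  [terminal]
6. n3.idx = "pp"  ["pp"]
7. n6.tag = false  [terminal]
8. n2.idx = "ppr"  [A₁.idx ++ "r"]
9. n7.pre = -7  [terminal]
10. n1.idx = "mw"  ["mw"]
11. n8.key = 8  [8]
12. n10.key = 16  [16]
13. n11.tag = false  [terminal]
14. n12.mk = -9  [terminal]
15. n10.val = 10  [f.mk + 19]
16. n10.hot = false  [d.tag == true]
17. n10.off = 1  [f.mk + 10]
18. n9.depth = -4  [B.off * 2 - 6]
19. n9.idx = "uk"  ["uk"]
20. n9.lim = 29  [B.off + 28]
21. n13.lim = 0  [B.key * -1 + 8]
22. n14.pre = -9  [terminal]
23. n13.idx = "mk"  ["mk"]
24. n8.val = 3  [S.lim + S.depth - 22]
25. n8.hot = false  [S.lim == S.depth]
26. n8.off = 17  [S.lim - 12]
27. n15.pre = 23  [terminal]
28. n0.depth = 2  [g.pre - 21]
29. n0.idx = "wk"  ["wk"]
30. n0.lim = 19  [B.off * 3 - 32]

19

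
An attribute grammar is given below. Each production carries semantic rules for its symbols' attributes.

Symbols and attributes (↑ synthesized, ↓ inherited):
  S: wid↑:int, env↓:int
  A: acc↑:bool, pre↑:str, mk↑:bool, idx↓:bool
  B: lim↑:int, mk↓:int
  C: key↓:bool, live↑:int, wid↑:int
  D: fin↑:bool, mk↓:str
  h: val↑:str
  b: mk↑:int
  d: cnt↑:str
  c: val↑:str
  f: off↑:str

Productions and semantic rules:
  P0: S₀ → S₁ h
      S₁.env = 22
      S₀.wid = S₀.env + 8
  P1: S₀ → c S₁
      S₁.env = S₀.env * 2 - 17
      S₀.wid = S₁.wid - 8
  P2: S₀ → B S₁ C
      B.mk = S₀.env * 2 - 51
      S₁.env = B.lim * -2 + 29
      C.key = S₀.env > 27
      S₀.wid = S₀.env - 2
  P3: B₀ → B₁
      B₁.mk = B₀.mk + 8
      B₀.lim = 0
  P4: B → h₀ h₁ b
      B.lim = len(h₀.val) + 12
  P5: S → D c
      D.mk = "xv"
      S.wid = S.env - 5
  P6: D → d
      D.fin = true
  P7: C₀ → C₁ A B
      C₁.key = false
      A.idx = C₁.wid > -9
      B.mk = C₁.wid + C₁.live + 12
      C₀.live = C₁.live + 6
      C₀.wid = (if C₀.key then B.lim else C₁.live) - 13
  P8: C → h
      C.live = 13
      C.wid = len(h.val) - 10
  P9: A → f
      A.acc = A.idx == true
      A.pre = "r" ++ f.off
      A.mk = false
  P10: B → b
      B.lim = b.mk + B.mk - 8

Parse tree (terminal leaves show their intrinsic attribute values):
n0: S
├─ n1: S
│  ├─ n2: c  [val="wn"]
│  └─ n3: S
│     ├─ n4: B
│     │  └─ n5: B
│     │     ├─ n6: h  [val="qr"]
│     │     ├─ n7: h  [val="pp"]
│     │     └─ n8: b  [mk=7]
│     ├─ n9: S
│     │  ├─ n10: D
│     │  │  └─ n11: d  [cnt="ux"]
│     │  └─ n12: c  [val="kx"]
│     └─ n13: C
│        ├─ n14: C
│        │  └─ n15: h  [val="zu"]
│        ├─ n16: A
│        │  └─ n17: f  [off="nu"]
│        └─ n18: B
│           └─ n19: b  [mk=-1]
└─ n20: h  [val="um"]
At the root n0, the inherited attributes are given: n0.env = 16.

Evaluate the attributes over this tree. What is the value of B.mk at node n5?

1. n0.env = 16  [given at root]
2. n1.env = 22  [22]
3. n2.val = "wn"  [terminal]
4. n3.env = 27  [S₀.env * 2 - 17]
5. n4.mk = 3  [S₀.env * 2 - 51]
6. n5.mk = 11  [B₀.mk + 8]
7. n6.val = "qr"  [terminal]
8. n7.val = "pp"  [terminal]
9. n8.mk = 7  [terminal]
10. n5.lim = 14  [len(h₀.val) + 12]
11. n4.lim = 0  [0]
12. n9.env = 29  [B.lim * -2 + 29]
13. n10.mk = "xv"  ["xv"]
14. n11.cnt = "ux"  [terminal]
15. n10.fin = true  [true]
16. n12.val = "kx"  [terminal]
17. n9.wid = 24  [S.env - 5]
18. n13.key = false  [S₀.env > 27]
19. n14.key = false  [false]
20. n15.val = "zu"  [terminal]
21. n14.live = 13  [13]
22. n14.wid = -8  [len(h.val) - 10]
23. n16.idx = true  [C₁.wid > -9]
24. n17.off = "nu"  [terminal]
25. n16.acc = true  [A.idx == true]
26. n16.pre = "rnu"  ["r" ++ f.off]
27. n16.mk = false  [false]
28. n18.mk = 17  [C₁.wid + C₁.live + 12]
29. n19.mk = -1  [terminal]
30. n18.lim = 8  [b.mk + B.mk - 8]
31. n13.live = 19  [C₁.live + 6]
32. n13.wid = 0  [(if C₀.key then B.lim else C₁.live) - 13]
33. n3.wid = 25  [S₀.env - 2]
34. n1.wid = 17  [S₁.wid - 8]
35. n20.val = "um"  [terminal]
36. n0.wid = 24  [S₀.env + 8]

11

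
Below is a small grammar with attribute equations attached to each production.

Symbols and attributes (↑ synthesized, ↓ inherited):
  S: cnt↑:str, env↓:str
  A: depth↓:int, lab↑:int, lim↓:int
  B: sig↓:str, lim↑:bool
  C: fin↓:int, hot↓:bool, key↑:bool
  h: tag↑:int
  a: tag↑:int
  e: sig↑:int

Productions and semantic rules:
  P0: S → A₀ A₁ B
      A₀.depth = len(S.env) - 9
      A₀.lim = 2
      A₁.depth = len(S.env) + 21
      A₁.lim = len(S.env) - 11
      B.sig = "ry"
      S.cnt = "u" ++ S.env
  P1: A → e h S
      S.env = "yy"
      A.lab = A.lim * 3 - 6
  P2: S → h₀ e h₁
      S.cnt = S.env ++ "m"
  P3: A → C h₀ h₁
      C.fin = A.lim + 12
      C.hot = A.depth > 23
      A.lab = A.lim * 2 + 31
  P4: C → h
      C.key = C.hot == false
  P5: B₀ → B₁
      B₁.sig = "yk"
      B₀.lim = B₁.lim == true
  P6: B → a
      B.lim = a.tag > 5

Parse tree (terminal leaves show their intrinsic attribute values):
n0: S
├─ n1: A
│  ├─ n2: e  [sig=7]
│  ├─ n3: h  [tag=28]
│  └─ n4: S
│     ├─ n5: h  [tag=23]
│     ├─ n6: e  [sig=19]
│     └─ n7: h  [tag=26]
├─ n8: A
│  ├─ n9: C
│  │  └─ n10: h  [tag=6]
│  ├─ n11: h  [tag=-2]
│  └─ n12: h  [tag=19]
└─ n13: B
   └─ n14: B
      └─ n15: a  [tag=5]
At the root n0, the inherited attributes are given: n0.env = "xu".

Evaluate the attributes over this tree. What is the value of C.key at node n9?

true

1. n0.env = "xu"  [given at root]
2. n1.depth = -7  [len(S.env) - 9]
3. n1.lim = 2  [2]
4. n2.sig = 7  [terminal]
5. n3.tag = 28  [terminal]
6. n4.env = "yy"  ["yy"]
7. n5.tag = 23  [terminal]
8. n6.sig = 19  [terminal]
9. n7.tag = 26  [terminal]
10. n4.cnt = "yym"  [S.env ++ "m"]
11. n1.lab = 0  [A.lim * 3 - 6]
12. n8.depth = 23  [len(S.env) + 21]
13. n8.lim = -9  [len(S.env) - 11]
14. n9.fin = 3  [A.lim + 12]
15. n9.hot = false  [A.depth > 23]
16. n10.tag = 6  [terminal]
17. n9.key = true  [C.hot == false]
18. n11.tag = -2  [terminal]
19. n12.tag = 19  [terminal]
20. n8.lab = 13  [A.lim * 2 + 31]
21. n13.sig = "ry"  ["ry"]
22. n14.sig = "yk"  ["yk"]
23. n15.tag = 5  [terminal]
24. n14.lim = false  [a.tag > 5]
25. n13.lim = false  [B₁.lim == true]
26. n0.cnt = "uxu"  ["u" ++ S.env]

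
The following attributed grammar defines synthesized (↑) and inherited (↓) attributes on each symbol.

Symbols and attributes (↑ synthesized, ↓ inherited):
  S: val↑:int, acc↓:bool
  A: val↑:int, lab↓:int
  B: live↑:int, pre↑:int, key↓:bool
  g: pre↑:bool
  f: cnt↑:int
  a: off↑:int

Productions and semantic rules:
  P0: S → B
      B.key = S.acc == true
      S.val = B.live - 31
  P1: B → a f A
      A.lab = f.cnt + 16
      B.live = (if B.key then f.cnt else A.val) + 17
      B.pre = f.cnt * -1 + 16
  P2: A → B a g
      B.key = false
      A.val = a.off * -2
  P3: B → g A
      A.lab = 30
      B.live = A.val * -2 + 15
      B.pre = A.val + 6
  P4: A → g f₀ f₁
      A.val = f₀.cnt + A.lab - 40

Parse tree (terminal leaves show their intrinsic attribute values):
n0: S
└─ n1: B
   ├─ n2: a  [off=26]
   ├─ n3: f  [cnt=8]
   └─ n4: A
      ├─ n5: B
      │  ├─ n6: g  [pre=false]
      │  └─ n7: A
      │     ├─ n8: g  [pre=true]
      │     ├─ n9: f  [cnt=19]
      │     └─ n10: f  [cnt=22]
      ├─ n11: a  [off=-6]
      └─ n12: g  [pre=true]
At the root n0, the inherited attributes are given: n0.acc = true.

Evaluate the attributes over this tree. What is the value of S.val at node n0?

1. n0.acc = true  [given at root]
2. n1.key = true  [S.acc == true]
3. n2.off = 26  [terminal]
4. n3.cnt = 8  [terminal]
5. n4.lab = 24  [f.cnt + 16]
6. n5.key = false  [false]
7. n6.pre = false  [terminal]
8. n7.lab = 30  [30]
9. n8.pre = true  [terminal]
10. n9.cnt = 19  [terminal]
11. n10.cnt = 22  [terminal]
12. n7.val = 9  [f₀.cnt + A.lab - 40]
13. n5.live = -3  [A.val * -2 + 15]
14. n5.pre = 15  [A.val + 6]
15. n11.off = -6  [terminal]
16. n12.pre = true  [terminal]
17. n4.val = 12  [a.off * -2]
18. n1.live = 25  [(if B.key then f.cnt else A.val) + 17]
19. n1.pre = 8  [f.cnt * -1 + 16]
20. n0.val = -6  [B.live - 31]

-6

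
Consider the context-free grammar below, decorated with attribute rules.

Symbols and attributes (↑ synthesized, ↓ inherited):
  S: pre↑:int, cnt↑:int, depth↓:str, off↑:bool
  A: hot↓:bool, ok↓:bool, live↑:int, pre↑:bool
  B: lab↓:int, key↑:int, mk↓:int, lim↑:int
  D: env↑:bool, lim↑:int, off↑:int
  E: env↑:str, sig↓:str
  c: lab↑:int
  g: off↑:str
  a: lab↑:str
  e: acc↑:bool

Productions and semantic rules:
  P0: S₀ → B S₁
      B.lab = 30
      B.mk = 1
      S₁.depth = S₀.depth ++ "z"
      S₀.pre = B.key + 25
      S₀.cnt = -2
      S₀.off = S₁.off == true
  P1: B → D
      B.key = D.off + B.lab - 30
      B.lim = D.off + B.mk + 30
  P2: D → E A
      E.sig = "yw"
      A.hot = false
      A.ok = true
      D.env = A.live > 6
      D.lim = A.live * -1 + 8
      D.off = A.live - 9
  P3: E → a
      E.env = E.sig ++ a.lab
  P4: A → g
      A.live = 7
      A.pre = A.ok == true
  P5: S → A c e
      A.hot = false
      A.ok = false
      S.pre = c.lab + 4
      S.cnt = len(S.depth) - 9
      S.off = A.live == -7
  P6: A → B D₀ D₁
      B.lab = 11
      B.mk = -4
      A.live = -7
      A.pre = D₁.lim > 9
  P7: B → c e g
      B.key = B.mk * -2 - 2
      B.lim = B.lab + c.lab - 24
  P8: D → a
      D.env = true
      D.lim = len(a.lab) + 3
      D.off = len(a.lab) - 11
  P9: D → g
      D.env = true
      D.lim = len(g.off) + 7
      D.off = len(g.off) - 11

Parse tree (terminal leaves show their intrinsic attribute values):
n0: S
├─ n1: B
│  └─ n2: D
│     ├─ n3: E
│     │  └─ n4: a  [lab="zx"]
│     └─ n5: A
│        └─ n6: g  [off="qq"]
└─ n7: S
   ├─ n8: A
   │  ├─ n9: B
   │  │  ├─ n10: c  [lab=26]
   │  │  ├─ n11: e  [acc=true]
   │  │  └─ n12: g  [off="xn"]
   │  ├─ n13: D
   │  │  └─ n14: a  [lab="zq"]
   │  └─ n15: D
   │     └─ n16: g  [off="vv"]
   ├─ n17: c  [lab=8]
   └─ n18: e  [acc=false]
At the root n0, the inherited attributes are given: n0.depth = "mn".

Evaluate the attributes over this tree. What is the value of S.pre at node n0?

23

1. n0.depth = "mn"  [given at root]
2. n1.lab = 30  [30]
3. n1.mk = 1  [1]
4. n3.sig = "yw"  ["yw"]
5. n4.lab = "zx"  [terminal]
6. n3.env = "ywzx"  [E.sig ++ a.lab]
7. n5.hot = false  [false]
8. n5.ok = true  [true]
9. n6.off = "qq"  [terminal]
10. n5.live = 7  [7]
11. n5.pre = true  [A.ok == true]
12. n2.env = true  [A.live > 6]
13. n2.lim = 1  [A.live * -1 + 8]
14. n2.off = -2  [A.live - 9]
15. n1.key = -2  [D.off + B.lab - 30]
16. n1.lim = 29  [D.off + B.mk + 30]
17. n7.depth = "mnz"  [S₀.depth ++ "z"]
18. n8.hot = false  [false]
19. n8.ok = false  [false]
20. n9.lab = 11  [11]
21. n9.mk = -4  [-4]
22. n10.lab = 26  [terminal]
23. n11.acc = true  [terminal]
24. n12.off = "xn"  [terminal]
25. n9.key = 6  [B.mk * -2 - 2]
26. n9.lim = 13  [B.lab + c.lab - 24]
27. n14.lab = "zq"  [terminal]
28. n13.env = true  [true]
29. n13.lim = 5  [len(a.lab) + 3]
30. n13.off = -9  [len(a.lab) - 11]
31. n16.off = "vv"  [terminal]
32. n15.env = true  [true]
33. n15.lim = 9  [len(g.off) + 7]
34. n15.off = -9  [len(g.off) - 11]
35. n8.live = -7  [-7]
36. n8.pre = false  [D₁.lim > 9]
37. n17.lab = 8  [terminal]
38. n18.acc = false  [terminal]
39. n7.pre = 12  [c.lab + 4]
40. n7.cnt = -6  [len(S.depth) - 9]
41. n7.off = true  [A.live == -7]
42. n0.pre = 23  [B.key + 25]
43. n0.cnt = -2  [-2]
44. n0.off = true  [S₁.off == true]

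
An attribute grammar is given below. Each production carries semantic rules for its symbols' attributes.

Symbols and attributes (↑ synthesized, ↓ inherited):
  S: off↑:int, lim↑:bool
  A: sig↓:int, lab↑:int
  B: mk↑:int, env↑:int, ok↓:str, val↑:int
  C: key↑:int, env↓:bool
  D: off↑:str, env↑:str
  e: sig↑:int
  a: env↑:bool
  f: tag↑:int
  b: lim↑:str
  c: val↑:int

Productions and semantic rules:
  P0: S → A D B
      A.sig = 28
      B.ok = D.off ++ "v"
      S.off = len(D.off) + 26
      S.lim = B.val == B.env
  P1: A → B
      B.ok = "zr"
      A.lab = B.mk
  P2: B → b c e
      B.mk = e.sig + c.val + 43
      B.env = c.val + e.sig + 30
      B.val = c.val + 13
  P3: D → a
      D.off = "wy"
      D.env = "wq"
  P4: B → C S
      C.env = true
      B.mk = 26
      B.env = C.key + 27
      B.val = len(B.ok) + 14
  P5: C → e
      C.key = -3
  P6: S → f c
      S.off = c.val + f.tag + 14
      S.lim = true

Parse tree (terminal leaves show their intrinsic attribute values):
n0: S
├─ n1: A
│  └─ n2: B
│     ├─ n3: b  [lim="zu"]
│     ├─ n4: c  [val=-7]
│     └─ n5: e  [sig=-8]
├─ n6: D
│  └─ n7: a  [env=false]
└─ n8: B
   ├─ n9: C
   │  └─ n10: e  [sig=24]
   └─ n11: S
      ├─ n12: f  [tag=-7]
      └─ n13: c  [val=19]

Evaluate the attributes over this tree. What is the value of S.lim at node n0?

1. n1.sig = 28  [28]
2. n2.ok = "zr"  ["zr"]
3. n3.lim = "zu"  [terminal]
4. n4.val = -7  [terminal]
5. n5.sig = -8  [terminal]
6. n2.mk = 28  [e.sig + c.val + 43]
7. n2.env = 15  [c.val + e.sig + 30]
8. n2.val = 6  [c.val + 13]
9. n1.lab = 28  [B.mk]
10. n7.env = false  [terminal]
11. n6.off = "wy"  ["wy"]
12. n6.env = "wq"  ["wq"]
13. n8.ok = "wyv"  [D.off ++ "v"]
14. n9.env = true  [true]
15. n10.sig = 24  [terminal]
16. n9.key = -3  [-3]
17. n12.tag = -7  [terminal]
18. n13.val = 19  [terminal]
19. n11.off = 26  [c.val + f.tag + 14]
20. n11.lim = true  [true]
21. n8.mk = 26  [26]
22. n8.env = 24  [C.key + 27]
23. n8.val = 17  [len(B.ok) + 14]
24. n0.off = 28  [len(D.off) + 26]
25. n0.lim = false  [B.val == B.env]

false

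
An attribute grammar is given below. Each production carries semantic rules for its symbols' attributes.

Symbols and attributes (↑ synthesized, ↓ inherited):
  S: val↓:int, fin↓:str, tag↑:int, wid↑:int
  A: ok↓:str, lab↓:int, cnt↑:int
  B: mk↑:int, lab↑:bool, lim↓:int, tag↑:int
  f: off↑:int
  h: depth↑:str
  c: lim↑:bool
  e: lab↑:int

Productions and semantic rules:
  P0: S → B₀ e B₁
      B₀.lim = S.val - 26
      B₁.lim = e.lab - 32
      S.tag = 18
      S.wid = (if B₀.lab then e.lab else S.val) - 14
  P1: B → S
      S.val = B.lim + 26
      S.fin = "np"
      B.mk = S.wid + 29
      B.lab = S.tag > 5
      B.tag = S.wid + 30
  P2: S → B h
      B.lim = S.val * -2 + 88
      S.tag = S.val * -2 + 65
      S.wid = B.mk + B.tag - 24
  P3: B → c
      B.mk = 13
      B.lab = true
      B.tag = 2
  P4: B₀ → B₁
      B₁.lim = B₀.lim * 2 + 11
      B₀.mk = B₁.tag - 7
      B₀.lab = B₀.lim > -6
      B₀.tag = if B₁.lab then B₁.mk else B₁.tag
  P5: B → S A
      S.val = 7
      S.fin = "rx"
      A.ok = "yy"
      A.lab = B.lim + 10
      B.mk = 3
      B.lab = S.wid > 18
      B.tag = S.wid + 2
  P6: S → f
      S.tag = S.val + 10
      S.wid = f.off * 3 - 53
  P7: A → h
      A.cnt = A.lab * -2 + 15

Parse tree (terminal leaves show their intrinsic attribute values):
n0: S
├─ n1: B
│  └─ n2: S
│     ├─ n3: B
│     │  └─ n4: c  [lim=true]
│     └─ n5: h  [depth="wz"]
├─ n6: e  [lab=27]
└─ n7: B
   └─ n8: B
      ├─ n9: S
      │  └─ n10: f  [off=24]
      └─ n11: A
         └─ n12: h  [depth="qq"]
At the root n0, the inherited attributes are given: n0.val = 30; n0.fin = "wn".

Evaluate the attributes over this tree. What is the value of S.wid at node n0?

16

1. n0.val = 30  [given at root]
2. n0.fin = "wn"  [given at root]
3. n1.lim = 4  [S.val - 26]
4. n2.val = 30  [B.lim + 26]
5. n2.fin = "np"  ["np"]
6. n3.lim = 28  [S.val * -2 + 88]
7. n4.lim = true  [terminal]
8. n3.mk = 13  [13]
9. n3.lab = true  [true]
10. n3.tag = 2  [2]
11. n5.depth = "wz"  [terminal]
12. n2.tag = 5  [S.val * -2 + 65]
13. n2.wid = -9  [B.mk + B.tag - 24]
14. n1.mk = 20  [S.wid + 29]
15. n1.lab = false  [S.tag > 5]
16. n1.tag = 21  [S.wid + 30]
17. n6.lab = 27  [terminal]
18. n7.lim = -5  [e.lab - 32]
19. n8.lim = 1  [B₀.lim * 2 + 11]
20. n9.val = 7  [7]
21. n9.fin = "rx"  ["rx"]
22. n10.off = 24  [terminal]
23. n9.tag = 17  [S.val + 10]
24. n9.wid = 19  [f.off * 3 - 53]
25. n11.ok = "yy"  ["yy"]
26. n11.lab = 11  [B.lim + 10]
27. n12.depth = "qq"  [terminal]
28. n11.cnt = -7  [A.lab * -2 + 15]
29. n8.mk = 3  [3]
30. n8.lab = true  [S.wid > 18]
31. n8.tag = 21  [S.wid + 2]
32. n7.mk = 14  [B₁.tag - 7]
33. n7.lab = true  [B₀.lim > -6]
34. n7.tag = 3  [if B₁.lab then B₁.mk else B₁.tag]
35. n0.tag = 18  [18]
36. n0.wid = 16  [(if B₀.lab then e.lab else S.val) - 14]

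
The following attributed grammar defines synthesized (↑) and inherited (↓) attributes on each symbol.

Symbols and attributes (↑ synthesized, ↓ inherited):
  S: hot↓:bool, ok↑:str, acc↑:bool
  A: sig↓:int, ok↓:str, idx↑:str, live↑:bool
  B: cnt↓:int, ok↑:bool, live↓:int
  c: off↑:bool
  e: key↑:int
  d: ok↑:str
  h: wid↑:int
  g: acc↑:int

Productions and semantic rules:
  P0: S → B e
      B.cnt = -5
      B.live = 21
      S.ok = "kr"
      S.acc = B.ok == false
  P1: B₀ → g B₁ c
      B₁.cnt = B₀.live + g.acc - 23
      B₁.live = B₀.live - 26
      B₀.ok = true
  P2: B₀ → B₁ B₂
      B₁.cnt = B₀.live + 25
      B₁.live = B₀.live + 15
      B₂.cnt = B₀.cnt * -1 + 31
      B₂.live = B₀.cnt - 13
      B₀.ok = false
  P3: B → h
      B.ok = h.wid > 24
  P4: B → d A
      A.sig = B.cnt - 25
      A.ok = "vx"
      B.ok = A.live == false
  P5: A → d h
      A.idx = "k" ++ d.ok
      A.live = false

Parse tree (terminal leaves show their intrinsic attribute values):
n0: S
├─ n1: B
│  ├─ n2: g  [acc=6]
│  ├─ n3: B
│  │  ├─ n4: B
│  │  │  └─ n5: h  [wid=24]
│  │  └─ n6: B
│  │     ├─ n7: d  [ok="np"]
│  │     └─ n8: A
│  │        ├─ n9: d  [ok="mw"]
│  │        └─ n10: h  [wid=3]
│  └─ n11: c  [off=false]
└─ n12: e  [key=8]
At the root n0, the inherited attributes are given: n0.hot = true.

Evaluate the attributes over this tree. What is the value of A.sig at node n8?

2

1. n0.hot = true  [given at root]
2. n1.cnt = -5  [-5]
3. n1.live = 21  [21]
4. n2.acc = 6  [terminal]
5. n3.cnt = 4  [B₀.live + g.acc - 23]
6. n3.live = -5  [B₀.live - 26]
7. n4.cnt = 20  [B₀.live + 25]
8. n4.live = 10  [B₀.live + 15]
9. n5.wid = 24  [terminal]
10. n4.ok = false  [h.wid > 24]
11. n6.cnt = 27  [B₀.cnt * -1 + 31]
12. n6.live = -9  [B₀.cnt - 13]
13. n7.ok = "np"  [terminal]
14. n8.sig = 2  [B.cnt - 25]
15. n8.ok = "vx"  ["vx"]
16. n9.ok = "mw"  [terminal]
17. n10.wid = 3  [terminal]
18. n8.idx = "kmw"  ["k" ++ d.ok]
19. n8.live = false  [false]
20. n6.ok = true  [A.live == false]
21. n3.ok = false  [false]
22. n11.off = false  [terminal]
23. n1.ok = true  [true]
24. n12.key = 8  [terminal]
25. n0.ok = "kr"  ["kr"]
26. n0.acc = false  [B.ok == false]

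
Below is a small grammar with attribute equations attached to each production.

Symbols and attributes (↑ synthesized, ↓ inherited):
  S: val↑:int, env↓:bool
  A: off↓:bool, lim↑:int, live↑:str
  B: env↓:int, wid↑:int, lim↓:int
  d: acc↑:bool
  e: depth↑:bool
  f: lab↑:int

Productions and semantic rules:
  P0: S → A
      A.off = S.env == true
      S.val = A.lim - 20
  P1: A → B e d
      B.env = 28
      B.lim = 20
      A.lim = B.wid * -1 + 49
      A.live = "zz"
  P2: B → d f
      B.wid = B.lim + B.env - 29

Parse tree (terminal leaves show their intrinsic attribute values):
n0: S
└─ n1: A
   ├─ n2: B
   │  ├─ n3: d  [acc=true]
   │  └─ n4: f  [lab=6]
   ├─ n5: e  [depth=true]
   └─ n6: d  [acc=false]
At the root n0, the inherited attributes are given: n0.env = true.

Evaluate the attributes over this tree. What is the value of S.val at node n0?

10

1. n0.env = true  [given at root]
2. n1.off = true  [S.env == true]
3. n2.env = 28  [28]
4. n2.lim = 20  [20]
5. n3.acc = true  [terminal]
6. n4.lab = 6  [terminal]
7. n2.wid = 19  [B.lim + B.env - 29]
8. n5.depth = true  [terminal]
9. n6.acc = false  [terminal]
10. n1.lim = 30  [B.wid * -1 + 49]
11. n1.live = "zz"  ["zz"]
12. n0.val = 10  [A.lim - 20]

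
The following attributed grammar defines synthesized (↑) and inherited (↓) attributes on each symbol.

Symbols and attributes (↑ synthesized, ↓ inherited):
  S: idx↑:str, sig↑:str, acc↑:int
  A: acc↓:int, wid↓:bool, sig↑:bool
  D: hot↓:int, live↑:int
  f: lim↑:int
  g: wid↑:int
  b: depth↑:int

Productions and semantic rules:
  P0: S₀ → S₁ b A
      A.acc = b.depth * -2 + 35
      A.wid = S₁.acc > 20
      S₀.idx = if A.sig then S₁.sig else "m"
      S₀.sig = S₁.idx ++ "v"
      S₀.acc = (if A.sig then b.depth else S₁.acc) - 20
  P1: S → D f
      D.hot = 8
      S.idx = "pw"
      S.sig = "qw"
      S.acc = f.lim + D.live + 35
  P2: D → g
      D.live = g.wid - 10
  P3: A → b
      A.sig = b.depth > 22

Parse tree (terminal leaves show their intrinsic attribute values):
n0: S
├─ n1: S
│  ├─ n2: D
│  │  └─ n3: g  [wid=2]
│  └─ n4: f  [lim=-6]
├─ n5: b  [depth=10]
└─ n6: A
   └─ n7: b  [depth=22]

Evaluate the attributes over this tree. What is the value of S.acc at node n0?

1. n2.hot = 8  [8]
2. n3.wid = 2  [terminal]
3. n2.live = -8  [g.wid - 10]
4. n4.lim = -6  [terminal]
5. n1.idx = "pw"  ["pw"]
6. n1.sig = "qw"  ["qw"]
7. n1.acc = 21  [f.lim + D.live + 35]
8. n5.depth = 10  [terminal]
9. n6.acc = 15  [b.depth * -2 + 35]
10. n6.wid = true  [S₁.acc > 20]
11. n7.depth = 22  [terminal]
12. n6.sig = false  [b.depth > 22]
13. n0.idx = "m"  [if A.sig then S₁.sig else "m"]
14. n0.sig = "pwv"  [S₁.idx ++ "v"]
15. n0.acc = 1  [(if A.sig then b.depth else S₁.acc) - 20]

1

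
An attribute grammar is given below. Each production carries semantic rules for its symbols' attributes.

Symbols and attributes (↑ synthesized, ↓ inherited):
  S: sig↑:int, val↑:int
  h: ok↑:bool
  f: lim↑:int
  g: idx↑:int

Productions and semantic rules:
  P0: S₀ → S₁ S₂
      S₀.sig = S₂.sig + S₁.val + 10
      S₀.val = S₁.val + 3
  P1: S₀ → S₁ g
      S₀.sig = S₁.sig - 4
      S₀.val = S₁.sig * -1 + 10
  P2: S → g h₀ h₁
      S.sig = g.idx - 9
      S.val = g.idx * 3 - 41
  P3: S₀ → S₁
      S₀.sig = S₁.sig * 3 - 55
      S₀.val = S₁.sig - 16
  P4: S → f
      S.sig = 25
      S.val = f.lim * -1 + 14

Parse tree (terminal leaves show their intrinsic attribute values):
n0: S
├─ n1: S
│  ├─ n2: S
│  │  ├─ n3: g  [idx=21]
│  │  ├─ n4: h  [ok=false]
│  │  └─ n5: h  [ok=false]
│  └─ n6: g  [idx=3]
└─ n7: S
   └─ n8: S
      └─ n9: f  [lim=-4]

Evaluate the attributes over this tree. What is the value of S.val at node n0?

1. n3.idx = 21  [terminal]
2. n4.ok = false  [terminal]
3. n5.ok = false  [terminal]
4. n2.sig = 12  [g.idx - 9]
5. n2.val = 22  [g.idx * 3 - 41]
6. n6.idx = 3  [terminal]
7. n1.sig = 8  [S₁.sig - 4]
8. n1.val = -2  [S₁.sig * -1 + 10]
9. n9.lim = -4  [terminal]
10. n8.sig = 25  [25]
11. n8.val = 18  [f.lim * -1 + 14]
12. n7.sig = 20  [S₁.sig * 3 - 55]
13. n7.val = 9  [S₁.sig - 16]
14. n0.sig = 28  [S₂.sig + S₁.val + 10]
15. n0.val = 1  [S₁.val + 3]

1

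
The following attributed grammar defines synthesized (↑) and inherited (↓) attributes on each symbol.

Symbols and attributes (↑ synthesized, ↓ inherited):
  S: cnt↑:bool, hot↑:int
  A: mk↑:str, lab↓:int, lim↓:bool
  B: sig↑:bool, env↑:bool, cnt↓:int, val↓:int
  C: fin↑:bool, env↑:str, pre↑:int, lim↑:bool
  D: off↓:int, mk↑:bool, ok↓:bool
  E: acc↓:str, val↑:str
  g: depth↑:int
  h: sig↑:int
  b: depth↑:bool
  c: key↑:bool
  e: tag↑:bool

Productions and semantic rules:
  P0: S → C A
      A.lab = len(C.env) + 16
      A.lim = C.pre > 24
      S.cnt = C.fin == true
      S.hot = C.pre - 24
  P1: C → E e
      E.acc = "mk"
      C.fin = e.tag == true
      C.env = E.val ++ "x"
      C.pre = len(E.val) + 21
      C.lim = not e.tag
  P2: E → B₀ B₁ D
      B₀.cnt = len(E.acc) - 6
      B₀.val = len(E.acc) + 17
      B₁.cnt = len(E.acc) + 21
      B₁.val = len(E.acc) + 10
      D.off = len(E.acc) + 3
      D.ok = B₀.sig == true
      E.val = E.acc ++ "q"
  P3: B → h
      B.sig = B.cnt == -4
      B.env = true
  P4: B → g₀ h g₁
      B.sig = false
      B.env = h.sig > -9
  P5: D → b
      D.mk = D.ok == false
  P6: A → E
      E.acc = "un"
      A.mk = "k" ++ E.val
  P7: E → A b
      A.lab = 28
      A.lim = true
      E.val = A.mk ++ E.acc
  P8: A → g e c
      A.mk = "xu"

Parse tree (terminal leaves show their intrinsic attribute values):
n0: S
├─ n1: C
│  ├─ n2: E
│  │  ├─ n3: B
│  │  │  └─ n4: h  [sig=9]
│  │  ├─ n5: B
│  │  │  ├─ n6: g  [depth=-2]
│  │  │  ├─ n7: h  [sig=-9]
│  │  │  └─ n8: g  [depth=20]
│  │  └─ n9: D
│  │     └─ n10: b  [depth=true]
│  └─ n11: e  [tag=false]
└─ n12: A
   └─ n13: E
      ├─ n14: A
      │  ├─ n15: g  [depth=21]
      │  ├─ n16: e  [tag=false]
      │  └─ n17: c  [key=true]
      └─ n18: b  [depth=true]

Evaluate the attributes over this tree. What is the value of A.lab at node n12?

1. n2.acc = "mk"  ["mk"]
2. n3.cnt = -4  [len(E.acc) - 6]
3. n3.val = 19  [len(E.acc) + 17]
4. n4.sig = 9  [terminal]
5. n3.sig = true  [B.cnt == -4]
6. n3.env = true  [true]
7. n5.cnt = 23  [len(E.acc) + 21]
8. n5.val = 12  [len(E.acc) + 10]
9. n6.depth = -2  [terminal]
10. n7.sig = -9  [terminal]
11. n8.depth = 20  [terminal]
12. n5.sig = false  [false]
13. n5.env = false  [h.sig > -9]
14. n9.off = 5  [len(E.acc) + 3]
15. n9.ok = true  [B₀.sig == true]
16. n10.depth = true  [terminal]
17. n9.mk = false  [D.ok == false]
18. n2.val = "mkq"  [E.acc ++ "q"]
19. n11.tag = false  [terminal]
20. n1.fin = false  [e.tag == true]
21. n1.env = "mkqx"  [E.val ++ "x"]
22. n1.pre = 24  [len(E.val) + 21]
23. n1.lim = true  [not e.tag]
24. n12.lab = 20  [len(C.env) + 16]
25. n12.lim = false  [C.pre > 24]
26. n13.acc = "un"  ["un"]
27. n14.lab = 28  [28]
28. n14.lim = true  [true]
29. n15.depth = 21  [terminal]
30. n16.tag = false  [terminal]
31. n17.key = true  [terminal]
32. n14.mk = "xu"  ["xu"]
33. n18.depth = true  [terminal]
34. n13.val = "xuun"  [A.mk ++ E.acc]
35. n12.mk = "kxuun"  ["k" ++ E.val]
36. n0.cnt = false  [C.fin == true]
37. n0.hot = 0  [C.pre - 24]

20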